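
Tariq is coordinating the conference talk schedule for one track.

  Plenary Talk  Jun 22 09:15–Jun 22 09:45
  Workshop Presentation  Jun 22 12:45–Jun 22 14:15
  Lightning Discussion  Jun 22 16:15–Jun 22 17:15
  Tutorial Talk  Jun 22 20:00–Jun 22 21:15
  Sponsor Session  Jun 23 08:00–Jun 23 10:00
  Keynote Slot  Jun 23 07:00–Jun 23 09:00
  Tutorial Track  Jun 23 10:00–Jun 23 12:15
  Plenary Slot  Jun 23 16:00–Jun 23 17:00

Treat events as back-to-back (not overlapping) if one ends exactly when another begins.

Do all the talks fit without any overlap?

Sorted by start: Plenary Talk, Workshop Presentation, Lightning Discussion, Tutorial Talk, Keynote Slot, Sponsor Session, Tutorial Track, Plenary Slot.
Workshop Presentation starts after Plenary Talk ends, so nothing later overlaps Plenary Talk either.
Lightning Discussion starts after Workshop Presentation ends, so nothing later overlaps Workshop Presentation either.
Tutorial Talk starts after Lightning Discussion ends, so nothing later overlaps Lightning Discussion either.
Keynote Slot starts after Tutorial Talk ends, so nothing later overlaps Tutorial Talk either.
Sponsor Session starts before Keynote Slot ends → Keynote Slot and Sponsor Session overlap.
That's a conflict, so the schedule is not conflict-free.

No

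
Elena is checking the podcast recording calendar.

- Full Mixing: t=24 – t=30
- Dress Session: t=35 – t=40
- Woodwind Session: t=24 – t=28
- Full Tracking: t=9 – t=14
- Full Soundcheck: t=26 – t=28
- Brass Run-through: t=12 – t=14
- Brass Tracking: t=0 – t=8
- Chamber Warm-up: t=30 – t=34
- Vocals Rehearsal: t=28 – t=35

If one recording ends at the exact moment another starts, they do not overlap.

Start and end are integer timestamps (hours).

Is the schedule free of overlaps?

Sorted by start: Brass Tracking, Full Tracking, Brass Run-through, Full Mixing, Woodwind Session, Full Soundcheck, Vocals Rehearsal, Chamber Warm-up, Dress Session.
Full Tracking starts after Brass Tracking ends, so Brass Tracking has no further overlaps.
Brass Run-through starts before Full Tracking ends → Full Tracking and Brass Run-through overlap.
That's a conflict, so the schedule is not conflict-free.

No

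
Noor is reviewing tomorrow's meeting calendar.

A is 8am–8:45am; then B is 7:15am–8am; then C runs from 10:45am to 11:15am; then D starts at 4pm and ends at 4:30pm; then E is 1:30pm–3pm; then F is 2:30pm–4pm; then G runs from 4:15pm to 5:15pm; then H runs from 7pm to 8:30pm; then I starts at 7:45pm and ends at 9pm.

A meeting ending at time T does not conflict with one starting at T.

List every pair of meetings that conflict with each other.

Sorted by start: B, A, C, E, F, D, G, H, I.
A starts exactly when B ends (back-to-back, no overlap) — done with B.
C starts after A ends — done with A.
E starts after C ends — done with C.
F starts before E ends → E and F overlap.
D starts after E ends — done with E.
D starts exactly when F ends (back-to-back, no overlap) — done with F.
G starts before D ends → D and G overlap.
H starts after D ends — done with D.
H starts after G ends — done with G.
I starts before H ends → H and I overlap.

D & G, E & F, H & I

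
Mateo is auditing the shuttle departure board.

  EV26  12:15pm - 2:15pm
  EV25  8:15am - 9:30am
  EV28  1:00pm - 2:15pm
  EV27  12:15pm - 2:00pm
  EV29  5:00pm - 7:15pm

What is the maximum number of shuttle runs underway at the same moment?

3

Sort all start/end points and keep a running count:
8:15am start EV25 → 1
9:30am end EV25 → 0
12:15pm start EV26 → 1
12:15pm start EV27 → 2
1:00pm start EV28 → 3
2:00pm end EV27 → 2
2:15pm end EV26 → 1
2:15pm end EV28 → 0
5:00pm start EV29 → 1
7:15pm end EV29 → 0
Peak is 3, at 1:00pm (EV26, EV27, EV28).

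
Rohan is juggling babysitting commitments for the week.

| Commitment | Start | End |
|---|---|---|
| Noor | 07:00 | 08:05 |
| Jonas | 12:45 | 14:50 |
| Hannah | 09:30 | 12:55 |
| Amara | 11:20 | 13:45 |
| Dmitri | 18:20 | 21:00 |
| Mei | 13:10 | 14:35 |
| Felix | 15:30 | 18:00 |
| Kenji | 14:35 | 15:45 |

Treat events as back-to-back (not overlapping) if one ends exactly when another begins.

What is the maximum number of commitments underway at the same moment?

Walk through starts and ends in time order (an end at T is processed before a start at T):
07:00 start Noor → 1
08:05 end Noor → 0
09:30 start Hannah → 1
11:20 start Amara → 2
12:45 start Jonas → 3
12:55 end Hannah → 2
13:10 start Mei → 3
13:45 end Amara → 2
14:35 end Mei → 1
14:35 start Kenji → 2
14:50 end Jonas → 1
15:30 start Felix → 2
15:45 end Kenji → 1
18:00 end Felix → 0
18:20 start Dmitri → 1
21:00 end Dmitri → 0
Peak is 3, at 12:45 (Amara, Hannah, Jonas).

3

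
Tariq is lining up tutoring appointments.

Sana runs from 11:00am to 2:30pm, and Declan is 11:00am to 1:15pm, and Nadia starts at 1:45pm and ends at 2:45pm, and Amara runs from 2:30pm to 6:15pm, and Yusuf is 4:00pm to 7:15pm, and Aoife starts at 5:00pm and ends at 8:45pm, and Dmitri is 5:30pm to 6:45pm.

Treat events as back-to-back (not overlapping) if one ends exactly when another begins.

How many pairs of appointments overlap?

Sorted by start: Sana, Declan, Nadia, Amara, Yusuf, Aoife, Dmitri.
Declan starts before Sana ends → Sana and Declan overlap.
Nadia starts before Sana ends → Sana and Nadia overlap.
Amara starts exactly when Sana ends (back-to-back, no overlap); Sana is clear from here.
Nadia starts after Declan ends; Declan is clear from here.
Amara starts before Nadia ends → Nadia and Amara overlap.
Yusuf starts after Nadia ends; Nadia is clear from here.
Yusuf starts before Amara ends → Amara and Yusuf overlap.
Aoife starts before Amara ends → Amara and Aoife overlap.
Dmitri starts before Amara ends → Amara and Dmitri overlap.
Aoife starts before Yusuf ends → Yusuf and Aoife overlap.
Dmitri starts before Yusuf ends → Yusuf and Dmitri overlap.
Dmitri starts before Aoife ends → Aoife and Dmitri overlap.
Overlapping pairs: Amara & Aoife, Amara & Dmitri, Amara & Nadia, Amara & Yusuf, Aoife & Dmitri, Aoife & Yusuf, Declan & Sana, Dmitri & Yusuf, Nadia & Sana — 9 in total.

9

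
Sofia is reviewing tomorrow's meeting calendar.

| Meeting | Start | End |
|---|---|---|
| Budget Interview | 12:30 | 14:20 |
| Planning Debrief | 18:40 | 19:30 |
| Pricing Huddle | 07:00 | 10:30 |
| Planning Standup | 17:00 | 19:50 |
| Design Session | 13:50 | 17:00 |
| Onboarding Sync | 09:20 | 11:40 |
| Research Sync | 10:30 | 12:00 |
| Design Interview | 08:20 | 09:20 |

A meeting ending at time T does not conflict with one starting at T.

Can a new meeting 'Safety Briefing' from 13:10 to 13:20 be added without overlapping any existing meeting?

Pricing Huddle: ends 10:30 at or before Safety Briefing starts 13:10 → clear.
Design Interview: ends 09:20 at or before Safety Briefing starts 13:10 → clear.
Onboarding Sync: ends 11:40 at or before Safety Briefing starts 13:10 → clear.
Research Sync: ends 12:00 at or before Safety Briefing starts 13:10 → clear.
Budget Interview: starts 12:30 before Safety Briefing ends 13:20, and ends 14:20 after Safety Briefing starts 13:10 → overlap.
Design Session: starts 13:50 at or after Safety Briefing ends 13:20 → clear.
Planning Standup: starts 17:00 at or after Safety Briefing ends 13:20 → clear.
Planning Debrief: starts 18:40 at or after Safety Briefing ends 13:20 → clear.
Safety Briefing overlaps Budget Interview.

No — it overlaps Budget Interview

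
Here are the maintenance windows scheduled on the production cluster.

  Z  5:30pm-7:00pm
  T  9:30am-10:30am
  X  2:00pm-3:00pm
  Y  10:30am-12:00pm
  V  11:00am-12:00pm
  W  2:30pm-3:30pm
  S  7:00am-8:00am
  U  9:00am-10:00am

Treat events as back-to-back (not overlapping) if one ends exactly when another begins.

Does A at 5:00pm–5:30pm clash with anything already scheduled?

S: ends 8:00am at or before A starts 5:00pm → clear.
U: ends 10:00am at or before A starts 5:00pm → clear.
T: ends 10:30am at or before A starts 5:00pm → clear.
Y: ends 12:00pm at or before A starts 5:00pm → clear.
V: ends 12:00pm at or before A starts 5:00pm → clear.
X: ends 3:00pm at or before A starts 5:00pm → clear.
W: ends 3:30pm at or before A starts 5:00pm → clear.
Z: starts 5:30pm at or after A ends 5:30pm → clear.

No — it doesn't clash with anything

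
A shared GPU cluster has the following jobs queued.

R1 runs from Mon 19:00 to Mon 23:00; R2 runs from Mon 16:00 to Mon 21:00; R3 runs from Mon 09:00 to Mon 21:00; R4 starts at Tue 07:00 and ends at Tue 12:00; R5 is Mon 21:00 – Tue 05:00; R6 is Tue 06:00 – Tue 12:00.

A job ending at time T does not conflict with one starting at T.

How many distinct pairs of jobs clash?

5

Two intervals overlap when each starts before the other ends.
Sorted by start: R3, R2, R1, R5, R6, R4.
R2 starts before R3 ends → R3 and R2 overlap.
R1 starts before R3 ends → R3 and R1 overlap.
R5 starts exactly when R3 ends (back-to-back, no overlap), so R3 has no further overlaps.
R1 starts before R2 ends → R2 and R1 overlap.
R5 starts exactly when R2 ends (back-to-back, no overlap), so R2 has no further overlaps.
R5 starts before R1 ends → R1 and R5 overlap.
R6 starts after R1 ends, so R1 has no further overlaps.
R6 starts after R5 ends, so R5 has no further overlaps.
R4 starts before R6 ends → R6 and R4 overlap.
Overlapping pairs: R1 & R2, R1 & R3, R1 & R5, R2 & R3, R4 & R6 — 5 in total.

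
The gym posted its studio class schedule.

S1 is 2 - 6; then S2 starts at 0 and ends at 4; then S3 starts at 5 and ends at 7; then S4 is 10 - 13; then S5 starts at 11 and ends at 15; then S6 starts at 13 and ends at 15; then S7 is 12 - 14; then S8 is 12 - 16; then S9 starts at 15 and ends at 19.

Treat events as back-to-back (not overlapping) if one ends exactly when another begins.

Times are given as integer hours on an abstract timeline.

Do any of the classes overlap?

Sorted by start: S2, S1, S3, S4, S5, S7, S8, S6, S9.
S1 starts before S2 ends → S2 and S1 overlap.
That's a conflict, so the schedule is not conflict-free.

Yes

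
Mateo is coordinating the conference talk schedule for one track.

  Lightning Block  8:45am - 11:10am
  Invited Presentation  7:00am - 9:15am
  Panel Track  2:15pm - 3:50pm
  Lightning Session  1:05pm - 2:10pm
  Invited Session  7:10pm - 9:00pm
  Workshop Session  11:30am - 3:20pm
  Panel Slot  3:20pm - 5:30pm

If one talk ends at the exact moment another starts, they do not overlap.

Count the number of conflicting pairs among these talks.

Sorted by start: Invited Presentation, Lightning Block, Workshop Session, Lightning Session, Panel Track, Panel Slot, Invited Session.
Lightning Block starts before Invited Presentation ends → Invited Presentation and Lightning Block overlap.
Workshop Session starts after Invited Presentation ends; Invited Presentation is clear from here.
Workshop Session starts after Lightning Block ends; Lightning Block is clear from here.
Lightning Session starts before Workshop Session ends → Workshop Session and Lightning Session overlap.
Panel Track starts before Workshop Session ends → Workshop Session and Panel Track overlap.
Panel Slot starts exactly when Workshop Session ends (back-to-back, no overlap); Workshop Session is clear from here.
Panel Track starts after Lightning Session ends; Lightning Session is clear from here.
Panel Slot starts before Panel Track ends → Panel Track and Panel Slot overlap.
Invited Session starts after Panel Track ends.
Invited Session starts after Panel Slot ends.
Overlapping pairs: Invited Presentation & Lightning Block, Lightning Session & Workshop Session, Panel Slot & Panel Track, Panel Track & Workshop Session — 4 in total.

4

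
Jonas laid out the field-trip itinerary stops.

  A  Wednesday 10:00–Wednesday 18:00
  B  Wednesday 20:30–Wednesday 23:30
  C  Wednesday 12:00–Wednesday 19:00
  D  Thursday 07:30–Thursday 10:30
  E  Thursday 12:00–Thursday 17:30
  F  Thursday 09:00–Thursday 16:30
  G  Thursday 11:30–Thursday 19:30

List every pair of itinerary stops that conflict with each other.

Sorted by start: A, C, B, D, F, G, E.
C starts before A ends → A and C overlap.
B starts after A ends; A is clear from here.
B starts after C ends; C is clear from here.
D starts after B ends; B is clear from here.
F starts before D ends → D and F overlap.
G starts after D ends; D is clear from here.
G starts before F ends → F and G overlap.
E starts before F ends → F and E overlap.
E starts before G ends → G and E overlap.

A & C, D & F, E & F, E & G, F & G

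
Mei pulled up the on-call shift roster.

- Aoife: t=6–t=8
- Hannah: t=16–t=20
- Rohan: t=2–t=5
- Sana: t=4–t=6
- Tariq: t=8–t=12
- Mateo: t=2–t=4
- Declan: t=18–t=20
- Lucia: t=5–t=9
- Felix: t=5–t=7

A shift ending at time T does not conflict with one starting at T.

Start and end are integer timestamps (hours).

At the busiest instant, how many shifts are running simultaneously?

3

Sort all start/end points and keep a running count:
t=2 start Mateo → 1
t=2 start Rohan → 2
t=4 end Mateo → 1
t=4 start Sana → 2
t=5 end Rohan → 1
t=5 start Felix → 2
t=5 start Lucia → 3
t=6 end Sana → 2
t=6 start Aoife → 3
t=7 end Felix → 2
t=8 end Aoife → 1
t=8 start Tariq → 2
t=9 end Lucia → 1
t=12 end Tariq → 0
t=16 start Hannah → 1
t=18 start Declan → 2
t=20 end Declan → 1
t=20 end Hannah → 0
Peak is 3, at t=5 (Felix, Lucia, Sana).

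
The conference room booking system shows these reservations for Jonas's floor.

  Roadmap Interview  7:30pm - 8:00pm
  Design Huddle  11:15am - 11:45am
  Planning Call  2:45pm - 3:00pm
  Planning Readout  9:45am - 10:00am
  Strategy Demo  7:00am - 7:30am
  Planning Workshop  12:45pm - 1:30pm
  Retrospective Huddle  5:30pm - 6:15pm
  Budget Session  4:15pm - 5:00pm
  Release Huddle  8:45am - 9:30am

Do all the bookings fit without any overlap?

Yes

Sorted by start: Strategy Demo, Release Huddle, Planning Readout, Design Huddle, Planning Workshop, Planning Call, Budget Session, Retrospective Huddle, Roadmap Interview.
Release Huddle starts after Strategy Demo ends, so nothing later overlaps Strategy Demo either.
Planning Readout starts after Release Huddle ends, so nothing later overlaps Release Huddle either.
Design Huddle starts after Planning Readout ends, so nothing later overlaps Planning Readout either.
Planning Workshop starts after Design Huddle ends, so nothing later overlaps Design Huddle either.
Planning Call starts after Planning Workshop ends, so nothing later overlaps Planning Workshop either.
Budget Session starts after Planning Call ends, so nothing later overlaps Planning Call either.
Retrospective Huddle starts after Budget Session ends, so nothing later overlaps Budget Session either.
Roadmap Interview starts after Retrospective Huddle ends.
Every pair is clear; the schedule has no overlaps.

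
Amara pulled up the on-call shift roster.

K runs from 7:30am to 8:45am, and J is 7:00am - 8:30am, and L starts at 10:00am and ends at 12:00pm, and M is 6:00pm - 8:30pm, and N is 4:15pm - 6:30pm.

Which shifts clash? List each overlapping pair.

Check each pair: they overlap iff neither finishes before the other starts.
Sorted by start: J, K, L, N, M.
K starts before J ends → J and K overlap.
L starts after J ends — done with J.
L starts after K ends — done with K.
N starts after L ends — done with L.
M starts before N ends → N and M overlap.

J & K, M & N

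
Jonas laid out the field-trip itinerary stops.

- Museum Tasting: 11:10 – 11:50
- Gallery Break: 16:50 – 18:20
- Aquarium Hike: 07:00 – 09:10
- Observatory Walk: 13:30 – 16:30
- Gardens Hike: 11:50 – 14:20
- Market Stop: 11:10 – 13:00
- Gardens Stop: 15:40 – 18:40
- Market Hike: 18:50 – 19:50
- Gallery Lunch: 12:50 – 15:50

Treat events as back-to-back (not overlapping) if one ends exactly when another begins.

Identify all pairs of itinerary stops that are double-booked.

Sorted by start: Aquarium Hike, Museum Tasting, Market Stop, Gardens Hike, Gallery Lunch, Observatory Walk, Gardens Stop, Gallery Break, Market Hike.
Museum Tasting starts after Aquarium Hike ends, so Aquarium Hike has no further overlaps.
Market Stop starts before Museum Tasting ends → Museum Tasting and Market Stop overlap.
Gardens Hike starts exactly when Museum Tasting ends (back-to-back, no overlap), so Museum Tasting has no further overlaps.
Gardens Hike starts before Market Stop ends → Market Stop and Gardens Hike overlap.
Gallery Lunch starts before Market Stop ends → Market Stop and Gallery Lunch overlap.
Observatory Walk starts after Market Stop ends, so Market Stop has no further overlaps.
Gallery Lunch starts before Gardens Hike ends → Gardens Hike and Gallery Lunch overlap.
Observatory Walk starts before Gardens Hike ends → Gardens Hike and Observatory Walk overlap.
Gardens Stop starts after Gardens Hike ends, so Gardens Hike has no further overlaps.
Observatory Walk starts before Gallery Lunch ends → Gallery Lunch and Observatory Walk overlap.
Gardens Stop starts before Gallery Lunch ends → Gallery Lunch and Gardens Stop overlap.
Gallery Break starts after Gallery Lunch ends, so Gallery Lunch has no further overlaps.
Gardens Stop starts before Observatory Walk ends → Observatory Walk and Gardens Stop overlap.
Gallery Break starts after Observatory Walk ends, so Observatory Walk has no further overlaps.
Gallery Break starts before Gardens Stop ends → Gardens Stop and Gallery Break overlap.
Market Hike starts after Gardens Stop ends.
Market Hike starts after Gallery Break ends.

Gallery Break & Gardens Stop, Gallery Lunch & Gardens Hike, Gallery Lunch & Gardens Stop, Gallery Lunch & Market Stop, Gallery Lunch & Observatory Walk, Gardens Hike & Market Stop, Gardens Hike & Observatory Walk, Gardens Stop & Observatory Walk, Market Stop & Museum Tasting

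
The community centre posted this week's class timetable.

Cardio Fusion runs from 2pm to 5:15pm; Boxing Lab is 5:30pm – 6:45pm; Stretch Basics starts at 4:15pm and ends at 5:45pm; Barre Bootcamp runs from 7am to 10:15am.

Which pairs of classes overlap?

Boxing Lab & Stretch Basics, Cardio Fusion & Stretch Basics

Sorted by start: Barre Bootcamp, Cardio Fusion, Stretch Basics, Boxing Lab.
Cardio Fusion starts after Barre Bootcamp ends, so Barre Bootcamp has no further overlaps.
Stretch Basics starts before Cardio Fusion ends → Cardio Fusion and Stretch Basics overlap.
Boxing Lab starts after Cardio Fusion ends.
Boxing Lab starts before Stretch Basics ends → Stretch Basics and Boxing Lab overlap.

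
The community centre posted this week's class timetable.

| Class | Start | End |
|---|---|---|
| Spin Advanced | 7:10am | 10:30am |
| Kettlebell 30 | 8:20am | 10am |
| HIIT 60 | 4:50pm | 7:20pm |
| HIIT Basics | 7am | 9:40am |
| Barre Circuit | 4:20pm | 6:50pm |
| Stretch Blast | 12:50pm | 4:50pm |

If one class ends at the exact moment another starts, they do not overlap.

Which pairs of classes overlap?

Two intervals overlap when each starts before the other ends.
Sorted by start: HIIT Basics, Spin Advanced, Kettlebell 30, Stretch Blast, Barre Circuit, HIIT 60.
Spin Advanced starts before HIIT Basics ends → HIIT Basics and Spin Advanced overlap.
Kettlebell 30 starts before HIIT Basics ends → HIIT Basics and Kettlebell 30 overlap.
Stretch Blast starts after HIIT Basics ends, so nothing later overlaps HIIT Basics either.
Kettlebell 30 starts before Spin Advanced ends → Spin Advanced and Kettlebell 30 overlap.
Stretch Blast starts after Spin Advanced ends, so nothing later overlaps Spin Advanced either.
Stretch Blast starts after Kettlebell 30 ends, so nothing later overlaps Kettlebell 30 either.
Barre Circuit starts before Stretch Blast ends → Stretch Blast and Barre Circuit overlap.
HIIT 60 starts exactly when Stretch Blast ends (back-to-back, no overlap).
HIIT 60 starts before Barre Circuit ends → Barre Circuit and HIIT 60 overlap.

Barre Circuit & HIIT 60, Barre Circuit & Stretch Blast, HIIT Basics & Kettlebell 30, HIIT Basics & Spin Advanced, Kettlebell 30 & Spin Advanced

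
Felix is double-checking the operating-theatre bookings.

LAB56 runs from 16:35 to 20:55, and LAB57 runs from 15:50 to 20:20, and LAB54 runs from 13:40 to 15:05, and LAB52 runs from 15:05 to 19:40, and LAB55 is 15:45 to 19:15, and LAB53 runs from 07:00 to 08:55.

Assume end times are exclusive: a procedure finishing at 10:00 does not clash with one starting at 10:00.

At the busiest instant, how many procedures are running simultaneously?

Sweep the timeline, counting +1 at each start and −1 at each end (ends before starts at a tie):
07:00 start LAB53 → 1
08:55 end LAB53 → 0
13:40 start LAB54 → 1
15:05 end LAB54 → 0
15:05 start LAB52 → 1
15:45 start LAB55 → 2
15:50 start LAB57 → 3
16:35 start LAB56 → 4
19:15 end LAB55 → 3
19:40 end LAB52 → 2
20:20 end LAB57 → 1
20:55 end LAB56 → 0
Peak is 4, at 16:35 (LAB52, LAB55, LAB56, LAB57).

4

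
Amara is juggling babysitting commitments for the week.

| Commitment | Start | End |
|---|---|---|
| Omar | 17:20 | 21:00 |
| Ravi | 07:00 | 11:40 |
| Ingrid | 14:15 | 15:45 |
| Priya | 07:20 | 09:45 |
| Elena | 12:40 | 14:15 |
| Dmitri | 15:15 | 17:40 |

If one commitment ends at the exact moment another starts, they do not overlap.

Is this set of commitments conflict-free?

Check each pair: they overlap iff neither finishes before the other starts.
Sorted by start: Ravi, Priya, Elena, Ingrid, Dmitri, Omar.
Priya starts before Ravi ends → Ravi and Priya overlap.
That's a conflict, so the schedule is not conflict-free.

No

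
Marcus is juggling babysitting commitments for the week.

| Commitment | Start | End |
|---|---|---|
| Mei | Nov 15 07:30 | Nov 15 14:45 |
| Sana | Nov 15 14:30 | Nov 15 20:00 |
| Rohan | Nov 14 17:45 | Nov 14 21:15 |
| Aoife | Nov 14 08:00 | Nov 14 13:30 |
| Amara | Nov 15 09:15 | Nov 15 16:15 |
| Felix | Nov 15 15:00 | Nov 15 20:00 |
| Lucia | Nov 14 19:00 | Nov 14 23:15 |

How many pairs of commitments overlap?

Sorted by start: Aoife, Rohan, Lucia, Mei, Amara, Sana, Felix.
Rohan starts after Aoife ends; Aoife is clear from here.
Lucia starts before Rohan ends → Rohan and Lucia overlap.
Mei starts after Rohan ends; Rohan is clear from here.
Mei starts after Lucia ends; Lucia is clear from here.
Amara starts before Mei ends → Mei and Amara overlap.
Sana starts before Mei ends → Mei and Sana overlap.
Felix starts after Mei ends.
Sana starts before Amara ends → Amara and Sana overlap.
Felix starts before Amara ends → Amara and Felix overlap.
Felix starts before Sana ends → Sana and Felix overlap.
Overlapping pairs: Amara & Felix, Amara & Mei, Amara & Sana, Felix & Sana, Lucia & Rohan, Mei & Sana — 6 in total.

6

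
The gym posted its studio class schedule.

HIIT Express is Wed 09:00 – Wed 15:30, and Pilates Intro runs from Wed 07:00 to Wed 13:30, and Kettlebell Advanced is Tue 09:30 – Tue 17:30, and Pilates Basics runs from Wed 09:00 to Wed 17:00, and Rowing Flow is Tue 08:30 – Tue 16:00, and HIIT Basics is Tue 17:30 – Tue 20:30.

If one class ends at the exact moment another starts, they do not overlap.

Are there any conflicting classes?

Yes

Sorted by start: Rowing Flow, Kettlebell Advanced, HIIT Basics, Pilates Intro, HIIT Express, Pilates Basics.
Kettlebell Advanced starts before Rowing Flow ends → Rowing Flow and Kettlebell Advanced overlap.
That's a conflict, so the schedule is not conflict-free.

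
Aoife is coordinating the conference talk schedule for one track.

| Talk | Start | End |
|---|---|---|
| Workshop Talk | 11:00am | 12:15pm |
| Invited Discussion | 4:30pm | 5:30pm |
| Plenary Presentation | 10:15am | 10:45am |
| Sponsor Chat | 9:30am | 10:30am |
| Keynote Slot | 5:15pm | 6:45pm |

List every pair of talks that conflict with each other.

Invited Discussion & Keynote Slot, Plenary Presentation & Sponsor Chat

Sorted by start: Sponsor Chat, Plenary Presentation, Workshop Talk, Invited Discussion, Keynote Slot.
Plenary Presentation starts before Sponsor Chat ends → Sponsor Chat and Plenary Presentation overlap.
Workshop Talk starts after Sponsor Chat ends, so Sponsor Chat has no further overlaps.
Workshop Talk starts after Plenary Presentation ends, so Plenary Presentation has no further overlaps.
Invited Discussion starts after Workshop Talk ends, so Workshop Talk has no further overlaps.
Keynote Slot starts before Invited Discussion ends → Invited Discussion and Keynote Slot overlap.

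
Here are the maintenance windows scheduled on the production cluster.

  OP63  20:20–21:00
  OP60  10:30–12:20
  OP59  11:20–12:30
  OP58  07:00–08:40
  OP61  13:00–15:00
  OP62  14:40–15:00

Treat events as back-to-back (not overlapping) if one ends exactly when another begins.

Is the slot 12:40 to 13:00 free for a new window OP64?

OP58: ends 08:40 at or before OP64 starts 12:40 → clear.
OP60: ends 12:20 at or before OP64 starts 12:40 → clear.
OP59: ends 12:30 at or before OP64 starts 12:40 → clear.
OP61: starts 13:00 at or after OP64 ends 13:00 → clear.
OP62: starts 14:40 at or after OP64 ends 13:00 → clear.
OP63: starts 20:20 at or after OP64 ends 13:00 → clear.

Yes — the slot is free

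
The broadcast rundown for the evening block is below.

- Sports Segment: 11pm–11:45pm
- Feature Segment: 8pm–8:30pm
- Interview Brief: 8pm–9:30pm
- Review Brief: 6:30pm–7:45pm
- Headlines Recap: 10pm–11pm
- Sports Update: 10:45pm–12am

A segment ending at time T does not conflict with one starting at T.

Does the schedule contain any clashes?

Yes

Two intervals overlap when each starts before the other ends.
Sorted by start: Review Brief, Feature Segment, Interview Brief, Headlines Recap, Sports Update, Sports Segment.
Feature Segment starts after Review Brief ends — done with Review Brief.
Interview Brief starts before Feature Segment ends → Feature Segment and Interview Brief overlap.
That's a conflict, so the schedule is not conflict-free.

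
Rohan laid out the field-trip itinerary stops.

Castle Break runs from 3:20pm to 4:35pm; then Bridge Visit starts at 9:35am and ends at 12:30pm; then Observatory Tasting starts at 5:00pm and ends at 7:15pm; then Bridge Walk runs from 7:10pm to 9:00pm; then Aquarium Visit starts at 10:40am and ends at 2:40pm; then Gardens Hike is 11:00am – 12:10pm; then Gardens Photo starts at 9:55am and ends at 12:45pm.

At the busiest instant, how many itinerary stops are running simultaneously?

4

Sort all start/end points and keep a running count:
9:35am start Bridge Visit → 1
9:55am start Gardens Photo → 2
10:40am start Aquarium Visit → 3
11:00am start Gardens Hike → 4
12:10pm end Gardens Hike → 3
12:30pm end Bridge Visit → 2
12:45pm end Gardens Photo → 1
2:40pm end Aquarium Visit → 0
3:20pm start Castle Break → 1
4:35pm end Castle Break → 0
5:00pm start Observatory Tasting → 1
7:10pm start Bridge Walk → 2
7:15pm end Observatory Tasting → 1
9:00pm end Bridge Walk → 0
Peak is 4, at 11:00am (Aquarium Visit, Bridge Visit, Gardens Hike, Gardens Photo).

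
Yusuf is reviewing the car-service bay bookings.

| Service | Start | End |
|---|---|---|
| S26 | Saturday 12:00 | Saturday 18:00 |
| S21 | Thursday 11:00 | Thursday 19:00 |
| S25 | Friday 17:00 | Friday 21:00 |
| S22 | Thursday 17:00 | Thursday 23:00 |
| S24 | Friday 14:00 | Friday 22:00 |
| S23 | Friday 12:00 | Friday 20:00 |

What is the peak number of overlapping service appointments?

3

Sort all start/end points and keep a running count:
Thursday 11:00 start S21 → 1
Thursday 17:00 start S22 → 2
Thursday 19:00 end S21 → 1
Thursday 23:00 end S22 → 0
Friday 12:00 start S23 → 1
Friday 14:00 start S24 → 2
Friday 17:00 start S25 → 3
Friday 20:00 end S23 → 2
Friday 21:00 end S25 → 1
Friday 22:00 end S24 → 0
Saturday 12:00 start S26 → 1
Saturday 18:00 end S26 → 0
Peak is 3, at Friday 17:00 (S23, S24, S25).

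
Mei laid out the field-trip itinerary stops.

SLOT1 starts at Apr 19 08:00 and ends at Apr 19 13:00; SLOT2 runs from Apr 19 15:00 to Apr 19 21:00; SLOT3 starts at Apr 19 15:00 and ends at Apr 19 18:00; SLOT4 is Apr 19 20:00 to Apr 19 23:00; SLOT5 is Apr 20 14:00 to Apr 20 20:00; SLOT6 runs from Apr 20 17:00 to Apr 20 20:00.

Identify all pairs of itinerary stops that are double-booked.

SLOT2 & SLOT3, SLOT2 & SLOT4, SLOT5 & SLOT6

Check each pair: they overlap iff neither finishes before the other starts.
Sorted by start: SLOT1, SLOT2, SLOT3, SLOT4, SLOT5, SLOT6.
SLOT2 starts after SLOT1 ends, so SLOT1 has no further overlaps.
SLOT3 starts before SLOT2 ends → SLOT2 and SLOT3 overlap.
SLOT4 starts before SLOT2 ends → SLOT2 and SLOT4 overlap.
SLOT5 starts after SLOT2 ends, so SLOT2 has no further overlaps.
SLOT4 starts after SLOT3 ends, so SLOT3 has no further overlaps.
SLOT5 starts after SLOT4 ends, so SLOT4 has no further overlaps.
SLOT6 starts before SLOT5 ends → SLOT5 and SLOT6 overlap.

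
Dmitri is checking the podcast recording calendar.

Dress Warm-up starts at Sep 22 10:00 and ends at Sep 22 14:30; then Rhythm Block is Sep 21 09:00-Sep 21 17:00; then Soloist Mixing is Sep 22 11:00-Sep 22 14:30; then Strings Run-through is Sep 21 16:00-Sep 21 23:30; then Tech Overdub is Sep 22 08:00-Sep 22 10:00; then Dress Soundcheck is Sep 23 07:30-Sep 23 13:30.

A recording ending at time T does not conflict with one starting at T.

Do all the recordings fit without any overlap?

Sorted by start: Rhythm Block, Strings Run-through, Tech Overdub, Dress Warm-up, Soloist Mixing, Dress Soundcheck.
Strings Run-through starts before Rhythm Block ends → Rhythm Block and Strings Run-through overlap.
That's a conflict, so the schedule is not conflict-free.

No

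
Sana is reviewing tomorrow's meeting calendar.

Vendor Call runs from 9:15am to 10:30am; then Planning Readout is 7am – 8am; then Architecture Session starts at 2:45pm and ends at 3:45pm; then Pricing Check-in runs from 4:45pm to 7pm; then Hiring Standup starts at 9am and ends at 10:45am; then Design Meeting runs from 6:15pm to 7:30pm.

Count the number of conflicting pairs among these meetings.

Sorted by start: Planning Readout, Hiring Standup, Vendor Call, Architecture Session, Pricing Check-in, Design Meeting.
Hiring Standup starts after Planning Readout ends, so Planning Readout has no further overlaps.
Vendor Call starts before Hiring Standup ends → Hiring Standup and Vendor Call overlap.
Architecture Session starts after Hiring Standup ends, so Hiring Standup has no further overlaps.
Architecture Session starts after Vendor Call ends, so Vendor Call has no further overlaps.
Pricing Check-in starts after Architecture Session ends, so Architecture Session has no further overlaps.
Design Meeting starts before Pricing Check-in ends → Pricing Check-in and Design Meeting overlap.
Overlapping pairs: Design Meeting & Pricing Check-in, Hiring Standup & Vendor Call — 2 in total.

2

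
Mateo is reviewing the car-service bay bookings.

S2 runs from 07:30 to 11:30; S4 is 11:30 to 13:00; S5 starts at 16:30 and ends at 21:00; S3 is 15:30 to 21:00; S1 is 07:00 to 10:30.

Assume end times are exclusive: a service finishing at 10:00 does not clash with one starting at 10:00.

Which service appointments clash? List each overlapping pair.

Sorted by start: S1, S2, S4, S3, S5.
S2 starts before S1 ends → S1 and S2 overlap.
S4 starts after S1 ends — done with S1.
S4 starts exactly when S2 ends (back-to-back, no overlap) — done with S2.
S3 starts after S4 ends — done with S4.
S5 starts before S3 ends → S3 and S5 overlap.

S1 & S2, S3 & S5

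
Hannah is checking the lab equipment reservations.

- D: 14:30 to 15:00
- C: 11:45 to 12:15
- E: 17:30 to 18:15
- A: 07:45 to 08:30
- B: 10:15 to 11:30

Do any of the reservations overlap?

Check each pair: they overlap iff neither finishes before the other starts.
Sorted by start: A, B, C, D, E.
B starts after A ends — done with A.
C starts after B ends — done with B.
D starts after C ends — done with C.
E starts after D ends.
Every pair is clear; the schedule has no overlaps.

No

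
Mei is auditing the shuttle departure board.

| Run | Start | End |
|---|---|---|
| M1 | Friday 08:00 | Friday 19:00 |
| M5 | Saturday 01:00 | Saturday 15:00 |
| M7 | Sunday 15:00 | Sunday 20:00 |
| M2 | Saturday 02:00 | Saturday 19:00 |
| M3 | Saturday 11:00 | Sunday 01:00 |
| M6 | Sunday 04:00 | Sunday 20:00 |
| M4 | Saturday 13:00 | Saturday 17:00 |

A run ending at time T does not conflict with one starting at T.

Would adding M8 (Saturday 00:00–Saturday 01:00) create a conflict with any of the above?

M1: ends Friday 19:00 at or before M8 starts Saturday 00:00 → clear.
M5: starts Saturday 01:00 at or after M8 ends Saturday 01:00 → clear.
M2: starts Saturday 02:00 at or after M8 ends Saturday 01:00 → clear.
M3: starts Saturday 11:00 at or after M8 ends Saturday 01:00 → clear.
M4: starts Saturday 13:00 at or after M8 ends Saturday 01:00 → clear.
M6: starts Sunday 04:00 at or after M8 ends Saturday 01:00 → clear.
M7: starts Sunday 15:00 at or after M8 ends Saturday 01:00 → clear.

No — it doesn't clash with anything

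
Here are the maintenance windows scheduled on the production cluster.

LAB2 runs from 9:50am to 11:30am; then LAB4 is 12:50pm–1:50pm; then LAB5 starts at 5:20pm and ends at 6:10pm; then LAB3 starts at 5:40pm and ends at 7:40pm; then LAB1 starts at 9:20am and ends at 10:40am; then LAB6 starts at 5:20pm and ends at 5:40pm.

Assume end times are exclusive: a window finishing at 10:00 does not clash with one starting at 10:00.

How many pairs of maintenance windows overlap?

3

Sorted by start: LAB1, LAB2, LAB4, LAB5, LAB6, LAB3.
LAB2 starts before LAB1 ends → LAB1 and LAB2 overlap.
LAB4 starts after LAB1 ends; LAB1 is clear from here.
LAB4 starts after LAB2 ends; LAB2 is clear from here.
LAB5 starts after LAB4 ends; LAB4 is clear from here.
LAB6 starts before LAB5 ends → LAB5 and LAB6 overlap.
LAB3 starts before LAB5 ends → LAB5 and LAB3 overlap.
LAB3 starts exactly when LAB6 ends (back-to-back, no overlap).
Overlapping pairs: LAB1 & LAB2, LAB3 & LAB5, LAB5 & LAB6 — 3 in total.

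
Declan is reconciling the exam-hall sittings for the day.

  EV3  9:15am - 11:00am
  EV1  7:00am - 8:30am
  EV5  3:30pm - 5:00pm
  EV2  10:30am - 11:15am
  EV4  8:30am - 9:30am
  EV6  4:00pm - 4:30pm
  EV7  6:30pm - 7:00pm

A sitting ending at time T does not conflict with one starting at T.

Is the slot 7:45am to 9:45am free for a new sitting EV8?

EV1: starts 7:00am before EV8 ends 9:45am, and ends 8:30am after EV8 starts 7:45am → overlap.
EV4: starts 8:30am before EV8 ends 9:45am, and ends 9:30am after EV8 starts 7:45am → overlap.
EV3: starts 9:15am before EV8 ends 9:45am, and ends 11:00am after EV8 starts 7:45am → overlap.
EV2: starts 10:30am at or after EV8 ends 9:45am → clear.
EV5: starts 3:30pm at or after EV8 ends 9:45am → clear.
EV6: starts 4:00pm at or after EV8 ends 9:45am → clear.
EV7: starts 6:30pm at or after EV8 ends 9:45am → clear.
EV8 overlaps EV1, EV3, EV4.

No — it overlaps EV1, EV3, EV4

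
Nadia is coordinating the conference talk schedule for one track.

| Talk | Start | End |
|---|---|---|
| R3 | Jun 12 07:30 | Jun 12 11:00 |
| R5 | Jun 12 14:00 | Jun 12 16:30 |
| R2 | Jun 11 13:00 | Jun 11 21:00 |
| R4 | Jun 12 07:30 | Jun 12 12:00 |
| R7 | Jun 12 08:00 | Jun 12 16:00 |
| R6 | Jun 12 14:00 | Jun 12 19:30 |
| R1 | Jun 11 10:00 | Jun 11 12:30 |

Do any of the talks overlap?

Yes

Sorted by start: R1, R2, R3, R4, R7, R5, R6.
R2 starts after R1 ends — done with R1.
R3 starts after R2 ends — done with R2.
R4 starts before R3 ends → R3 and R4 overlap.
That's a conflict, so the schedule is not conflict-free.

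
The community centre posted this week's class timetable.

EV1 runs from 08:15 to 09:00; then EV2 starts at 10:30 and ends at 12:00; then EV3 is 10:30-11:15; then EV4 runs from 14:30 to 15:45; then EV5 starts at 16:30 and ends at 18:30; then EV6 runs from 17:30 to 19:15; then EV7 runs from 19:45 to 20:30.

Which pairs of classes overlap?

Sorted by start: EV1, EV2, EV3, EV4, EV5, EV6, EV7.
EV2 starts after EV1 ends, so nothing later overlaps EV1 either.
EV3 starts before EV2 ends → EV2 and EV3 overlap.
EV4 starts after EV2 ends, so nothing later overlaps EV2 either.
EV4 starts after EV3 ends, so nothing later overlaps EV3 either.
EV5 starts after EV4 ends, so nothing later overlaps EV4 either.
EV6 starts before EV5 ends → EV5 and EV6 overlap.
EV7 starts after EV5 ends.
EV7 starts after EV6 ends.

EV2 & EV3, EV5 & EV6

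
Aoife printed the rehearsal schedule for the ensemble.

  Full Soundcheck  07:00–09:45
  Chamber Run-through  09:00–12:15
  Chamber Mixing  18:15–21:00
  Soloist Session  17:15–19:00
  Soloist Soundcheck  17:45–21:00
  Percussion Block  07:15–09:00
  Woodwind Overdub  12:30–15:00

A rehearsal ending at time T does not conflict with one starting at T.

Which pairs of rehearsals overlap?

Chamber Mixing & Soloist Session, Chamber Mixing & Soloist Soundcheck, Chamber Run-through & Full Soundcheck, Full Soundcheck & Percussion Block, Soloist Session & Soloist Soundcheck

Check each pair: they overlap iff neither finishes before the other starts.
Sorted by start: Full Soundcheck, Percussion Block, Chamber Run-through, Woodwind Overdub, Soloist Session, Soloist Soundcheck, Chamber Mixing.
Percussion Block starts before Full Soundcheck ends → Full Soundcheck and Percussion Block overlap.
Chamber Run-through starts before Full Soundcheck ends → Full Soundcheck and Chamber Run-through overlap.
Woodwind Overdub starts after Full Soundcheck ends, so nothing later overlaps Full Soundcheck either.
Chamber Run-through starts exactly when Percussion Block ends (back-to-back, no overlap), so nothing later overlaps Percussion Block either.
Woodwind Overdub starts after Chamber Run-through ends, so nothing later overlaps Chamber Run-through either.
Soloist Session starts after Woodwind Overdub ends, so nothing later overlaps Woodwind Overdub either.
Soloist Soundcheck starts before Soloist Session ends → Soloist Session and Soloist Soundcheck overlap.
Chamber Mixing starts before Soloist Session ends → Soloist Session and Chamber Mixing overlap.
Chamber Mixing starts before Soloist Soundcheck ends → Soloist Soundcheck and Chamber Mixing overlap.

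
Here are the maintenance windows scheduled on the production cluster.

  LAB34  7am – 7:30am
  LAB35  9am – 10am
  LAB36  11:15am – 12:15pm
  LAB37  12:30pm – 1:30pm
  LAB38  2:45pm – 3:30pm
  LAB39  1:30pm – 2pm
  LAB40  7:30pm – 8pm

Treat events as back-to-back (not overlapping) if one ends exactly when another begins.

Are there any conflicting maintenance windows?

No

Two intervals overlap when each starts before the other ends.
Sorted by start: LAB34, LAB35, LAB36, LAB37, LAB39, LAB38, LAB40.
LAB35 starts after LAB34 ends, so nothing later overlaps LAB34 either.
LAB36 starts after LAB35 ends, so nothing later overlaps LAB35 either.
LAB37 starts after LAB36 ends, so nothing later overlaps LAB36 either.
LAB39 starts exactly when LAB37 ends (back-to-back, no overlap), so nothing later overlaps LAB37 either.
LAB38 starts after LAB39 ends, so nothing later overlaps LAB39 either.
LAB40 starts after LAB38 ends.
Every pair is clear; the schedule has no overlaps.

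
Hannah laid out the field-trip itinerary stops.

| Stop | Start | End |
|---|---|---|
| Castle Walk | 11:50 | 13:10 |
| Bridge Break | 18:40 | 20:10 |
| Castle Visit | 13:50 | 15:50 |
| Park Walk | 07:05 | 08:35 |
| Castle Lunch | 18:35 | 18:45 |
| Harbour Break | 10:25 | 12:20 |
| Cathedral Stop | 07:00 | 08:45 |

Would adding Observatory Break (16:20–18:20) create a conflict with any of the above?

No — it doesn't clash with anything

Cathedral Stop: ends 08:45 at or before Observatory Break starts 16:20 → clear.
Park Walk: ends 08:35 at or before Observatory Break starts 16:20 → clear.
Harbour Break: ends 12:20 at or before Observatory Break starts 16:20 → clear.
Castle Walk: ends 13:10 at or before Observatory Break starts 16:20 → clear.
Castle Visit: ends 15:50 at or before Observatory Break starts 16:20 → clear.
Castle Lunch: starts 18:35 at or after Observatory Break ends 18:20 → clear.
Bridge Break: starts 18:40 at or after Observatory Break ends 18:20 → clear.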